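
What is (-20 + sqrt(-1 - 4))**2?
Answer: (20 - I*sqrt(5))**2 ≈ 395.0 - 89.443*I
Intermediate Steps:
(-20 + sqrt(-1 - 4))**2 = (-20 + sqrt(-5))**2 = (-20 + I*sqrt(5))**2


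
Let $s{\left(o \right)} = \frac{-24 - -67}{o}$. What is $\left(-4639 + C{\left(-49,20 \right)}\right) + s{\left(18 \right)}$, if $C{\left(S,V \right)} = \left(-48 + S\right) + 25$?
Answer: $- \frac{84755}{18} \approx -4708.6$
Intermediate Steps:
$C{\left(S,V \right)} = -23 + S$
$s{\left(o \right)} = \frac{43}{o}$ ($s{\left(o \right)} = \frac{-24 + 67}{o} = \frac{43}{o}$)
$\left(-4639 + C{\left(-49,20 \right)}\right) + s{\left(18 \right)} = \left(-4639 - 72\right) + \frac{43}{18} = \left(-4639 - 72\right) + 43 \cdot \frac{1}{18} = -4711 + \frac{43}{18} = - \frac{84755}{18}$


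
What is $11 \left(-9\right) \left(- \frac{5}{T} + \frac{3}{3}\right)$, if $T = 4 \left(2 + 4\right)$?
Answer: $- \frac{627}{8} \approx -78.375$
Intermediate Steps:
$T = 24$ ($T = 4 \cdot 6 = 24$)
$11 \left(-9\right) \left(- \frac{5}{T} + \frac{3}{3}\right) = 11 \left(-9\right) \left(- \frac{5}{24} + \frac{3}{3}\right) = - 99 \left(\left(-5\right) \frac{1}{24} + 3 \cdot \frac{1}{3}\right) = - 99 \left(- \frac{5}{24} + 1\right) = \left(-99\right) \frac{19}{24} = - \frac{627}{8}$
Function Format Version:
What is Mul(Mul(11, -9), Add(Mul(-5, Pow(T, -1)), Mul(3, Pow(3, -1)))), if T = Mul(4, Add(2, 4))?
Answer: Rational(-627, 8) ≈ -78.375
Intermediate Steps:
T = 24 (T = Mul(4, 6) = 24)
Mul(Mul(11, -9), Add(Mul(-5, Pow(T, -1)), Mul(3, Pow(3, -1)))) = Mul(Mul(11, -9), Add(Mul(-5, Pow(24, -1)), Mul(3, Pow(3, -1)))) = Mul(-99, Add(Mul(-5, Rational(1, 24)), Mul(3, Rational(1, 3)))) = Mul(-99, Add(Rational(-5, 24), 1)) = Mul(-99, Rational(19, 24)) = Rational(-627, 8)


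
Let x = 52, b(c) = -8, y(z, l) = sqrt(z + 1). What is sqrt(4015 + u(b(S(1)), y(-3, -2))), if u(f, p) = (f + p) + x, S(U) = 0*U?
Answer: sqrt(4059 + I*sqrt(2)) ≈ 63.71 + 0.0111*I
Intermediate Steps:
y(z, l) = sqrt(1 + z)
S(U) = 0
u(f, p) = 52 + f + p (u(f, p) = (f + p) + 52 = 52 + f + p)
sqrt(4015 + u(b(S(1)), y(-3, -2))) = sqrt(4015 + (52 - 8 + sqrt(1 - 3))) = sqrt(4015 + (52 - 8 + sqrt(-2))) = sqrt(4015 + (52 - 8 + I*sqrt(2))) = sqrt(4015 + (44 + I*sqrt(2))) = sqrt(4059 + I*sqrt(2))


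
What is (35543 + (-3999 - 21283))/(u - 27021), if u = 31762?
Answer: 10261/4741 ≈ 2.1643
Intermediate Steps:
(35543 + (-3999 - 21283))/(u - 27021) = (35543 + (-3999 - 21283))/(31762 - 27021) = (35543 - 25282)/4741 = 10261*(1/4741) = 10261/4741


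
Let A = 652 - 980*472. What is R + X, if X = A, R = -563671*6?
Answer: -3843934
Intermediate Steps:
R = -3382026 (R = -1*3382026 = -3382026)
A = -461908 (A = 652 - 462560 = -461908)
X = -461908
R + X = -3382026 - 461908 = -3843934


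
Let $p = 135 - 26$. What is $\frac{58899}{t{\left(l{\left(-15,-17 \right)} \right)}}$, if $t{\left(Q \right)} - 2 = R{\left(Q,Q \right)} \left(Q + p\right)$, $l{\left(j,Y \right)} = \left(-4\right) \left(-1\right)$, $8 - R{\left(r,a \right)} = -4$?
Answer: $\frac{58899}{1358} \approx 43.372$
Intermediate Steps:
$R{\left(r,a \right)} = 12$ ($R{\left(r,a \right)} = 8 - -4 = 8 + 4 = 12$)
$l{\left(j,Y \right)} = 4$
$p = 109$ ($p = 135 - 26 = 109$)
$t{\left(Q \right)} = 1310 + 12 Q$ ($t{\left(Q \right)} = 2 + 12 \left(Q + 109\right) = 2 + 12 \left(109 + Q\right) = 2 + \left(1308 + 12 Q\right) = 1310 + 12 Q$)
$\frac{58899}{t{\left(l{\left(-15,-17 \right)} \right)}} = \frac{58899}{1310 + 12 \cdot 4} = \frac{58899}{1310 + 48} = \frac{58899}{1358}$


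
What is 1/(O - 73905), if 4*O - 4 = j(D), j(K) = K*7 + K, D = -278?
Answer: -1/74460 ≈ -1.3430e-5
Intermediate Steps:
j(K) = 8*K (j(K) = 7*K + K = 8*K)
O = -555 (O = 1 + (8*(-278))/4 = 1 + (¼)*(-2224) = 1 - 556 = -555)
1/(O - 73905) = 1/(-555 - 73905) = 1/(-74460) = -1/74460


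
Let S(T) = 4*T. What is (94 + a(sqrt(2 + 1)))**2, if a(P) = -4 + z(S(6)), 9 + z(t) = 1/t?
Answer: 3783025/576 ≈ 6567.8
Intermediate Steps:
z(t) = -9 + 1/t
a(P) = -311/24 (a(P) = -4 + (-9 + 1/(4*6)) = -4 + (-9 + 1/24) = -4 - 215/24 = -311/24)
(94 + a(sqrt(2 + 1)))**2 = (94 - 311/24)**2 = (1945/24)**2 = 3783025/576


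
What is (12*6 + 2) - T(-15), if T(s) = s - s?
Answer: 74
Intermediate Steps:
T(s) = 0
(12*6 + 2) - T(-15) = (12*6 + 2) - 1*0 = (72 + 2) + 0 = 74 + 0 = 74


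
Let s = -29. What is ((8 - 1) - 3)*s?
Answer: -116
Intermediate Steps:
((8 - 1) - 3)*s = ((8 - 1) - 3)*(-29) = (7 - 3)*(-29) = 4*(-29) = -116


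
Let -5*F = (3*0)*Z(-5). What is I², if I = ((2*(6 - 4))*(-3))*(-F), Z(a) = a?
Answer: 0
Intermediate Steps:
F = 0 (F = -3*0*(-5)/5 = -0*(-5) = -⅕*0 = 0)
I = 0 (I = ((2*(6 - 4))*(-3))*(-1*0) = ((2*2)*(-3))*0 = (4*(-3))*0 = -12*0 = 0)
I² = 0² = 0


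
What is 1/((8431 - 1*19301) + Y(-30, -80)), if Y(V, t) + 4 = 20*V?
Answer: -1/11474 ≈ -8.7154e-5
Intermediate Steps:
Y(V, t) = -4 + 20*V
1/((8431 - 1*19301) + Y(-30, -80)) = 1/((8431 - 1*19301) + (-4 + 20*(-30))) = 1/((8431 - 19301) + (-4 - 600)) = 1/(-10870 - 604) = 1/(-11474) = -1/11474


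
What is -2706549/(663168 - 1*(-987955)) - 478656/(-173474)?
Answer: 160402024731/143213455651 ≈ 1.1200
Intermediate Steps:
-2706549/(663168 - 1*(-987955)) - 478656/(-173474) = -2706549/(663168 + 987955) - 478656*(-1/173474) = -2706549/1651123 + 239328/86737 = 160402024731/143213455651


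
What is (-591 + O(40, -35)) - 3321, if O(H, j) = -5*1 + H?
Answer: -3877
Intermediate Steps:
O(H, j) = -5 + H
(-591 + O(40, -35)) - 3321 = (-591 + (-5 + 40)) - 3321 = (-591 + 35) - 3321 = -556 - 3321 = -3877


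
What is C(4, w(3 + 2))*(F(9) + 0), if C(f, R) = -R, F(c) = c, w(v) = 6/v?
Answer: -54/5 ≈ -10.800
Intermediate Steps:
C(4, w(3 + 2))*(F(9) + 0) = (-6/(3 + 2))*(9 + 0) = -6/5*9 = -54/5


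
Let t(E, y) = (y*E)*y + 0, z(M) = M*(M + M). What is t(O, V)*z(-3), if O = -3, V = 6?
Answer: -1944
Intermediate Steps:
z(M) = 2*M² (z(M) = M*(2*M) = 2*M²)
t(E, y) = E*y² (t(E, y) = (E*y)*y + 0 = E*y² + 0 = E*y²)
t(O, V)*z(-3) = (-3*6²)*(2*(-3)²) = (-3*36)*(2*9) = -108*18 = -1944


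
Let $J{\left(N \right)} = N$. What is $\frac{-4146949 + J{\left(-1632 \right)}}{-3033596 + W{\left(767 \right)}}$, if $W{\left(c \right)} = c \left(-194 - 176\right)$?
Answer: $\frac{4148581}{3317386} \approx 1.2506$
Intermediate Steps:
$W{\left(c \right)} = - 370 c$ ($W{\left(c \right)} = c \left(-370\right) = - 370 c$)
$\frac{-4146949 + J{\left(-1632 \right)}}{-3033596 + W{\left(767 \right)}} = \frac{-4146949 - 1632}{-3033596 - 283790} = - \frac{4148581}{-3033596 - 283790} = - \frac{4148581}{-3317386} = \left(-4148581\right) \left(- \frac{1}{3317386}\right) = \frac{4148581}{3317386}$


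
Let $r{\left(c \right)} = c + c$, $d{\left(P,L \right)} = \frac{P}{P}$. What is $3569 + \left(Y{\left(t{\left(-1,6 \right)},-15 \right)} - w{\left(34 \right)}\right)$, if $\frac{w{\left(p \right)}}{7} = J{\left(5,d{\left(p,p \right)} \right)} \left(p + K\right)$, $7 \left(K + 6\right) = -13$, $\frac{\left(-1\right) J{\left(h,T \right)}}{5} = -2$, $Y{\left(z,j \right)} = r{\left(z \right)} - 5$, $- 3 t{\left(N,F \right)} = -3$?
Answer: $1736$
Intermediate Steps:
$d{\left(P,L \right)} = 1$
$t{\left(N,F \right)} = 1$ ($t{\left(N,F \right)} = \left(- \frac{1}{3}\right) \left(-3\right) = 1$)
$r{\left(c \right)} = 2 c$
$Y{\left(z,j \right)} = -5 + 2 z$ ($Y{\left(z,j \right)} = 2 z - 5 = -5 + 2 z$)
$J{\left(h,T \right)} = 10$ ($J{\left(h,T \right)} = \left(-5\right) \left(-2\right) = 10$)
$K = - \frac{55}{7}$ ($K = -6 + \frac{1}{7} \left(-13\right) = -6 - \frac{13}{7} = - \frac{55}{7} \approx -7.8571$)
$w{\left(p \right)} = -550 + 70 p$ ($w{\left(p \right)} = 7 \cdot 10 \left(p - \frac{55}{7}\right) = 7 \cdot 10 \left(- \frac{55}{7} + p\right) = 7 \left(- \frac{550}{7} + 10 p\right) = -550 + 70 p$)
$3569 + \left(Y{\left(t{\left(-1,6 \right)},-15 \right)} - w{\left(34 \right)}\right) = 3569 + \left(\left(-5 + 2 \cdot 1\right) - \left(-550 + 70 \cdot 34\right)\right) = 3569 + \left(\left(-5 + 2\right) - \left(-550 + 2380\right)\right) = 3569 - 1833 = 1736$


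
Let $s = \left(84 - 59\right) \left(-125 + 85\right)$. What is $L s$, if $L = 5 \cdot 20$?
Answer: $-100000$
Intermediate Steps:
$L = 100$
$s = -1000$ ($s = 25 \left(-40\right) = -1000$)
$L s = 100 \left(-1000\right) = -100000$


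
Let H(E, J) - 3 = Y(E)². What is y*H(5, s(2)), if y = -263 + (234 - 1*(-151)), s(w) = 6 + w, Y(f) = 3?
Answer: 1464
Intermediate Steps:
H(E, J) = 12 (H(E, J) = 3 + 3² = 3 + 9 = 12)
y = 122 (y = -263 + (234 + 151) = -263 + 385 = 122)
y*H(5, s(2)) = 122*12 = 1464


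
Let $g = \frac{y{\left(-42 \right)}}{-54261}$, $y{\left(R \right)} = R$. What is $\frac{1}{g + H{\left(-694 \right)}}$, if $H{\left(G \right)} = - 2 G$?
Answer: $\frac{18087}{25104770} \approx 0.00072046$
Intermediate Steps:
$g = \frac{14}{18087}$ ($g = - \frac{42}{-54261} = \left(-42\right) \left(- \frac{1}{54261}\right) = \frac{14}{18087} \approx 0.00077404$)
$\frac{1}{g + H{\left(-694 \right)}} = \frac{1}{\frac{14}{18087} - -1388} = \frac{1}{\frac{14}{18087} + 1388} = \frac{1}{\frac{25104770}{18087}} = \frac{18087}{25104770}$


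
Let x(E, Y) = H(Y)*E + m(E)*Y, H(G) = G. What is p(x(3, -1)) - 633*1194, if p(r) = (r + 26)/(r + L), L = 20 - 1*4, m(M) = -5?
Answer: -6802204/9 ≈ -7.5580e+5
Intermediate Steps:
L = 16 (L = 20 - 4 = 16)
x(E, Y) = -5*Y + E*Y (x(E, Y) = Y*E - 5*Y = E*Y - 5*Y = -5*Y + E*Y)
p(r) = (26 + r)/(16 + r) (p(r) = (r + 26)/(r + 16) = (26 + r)/(16 + r))
p(x(3, -1)) - 633*1194 = (26 - (-5 + 3))/(16 - (-5 + 3)) - 633*1194 = (26 - 1*(-2))/(16 - 1*(-2)) - 755802 = (26 + 2)/(16 + 2) - 755802 = 28/18 - 755802 = (1/18)*28 - 755802 = 14/9 - 755802 = -6802204/9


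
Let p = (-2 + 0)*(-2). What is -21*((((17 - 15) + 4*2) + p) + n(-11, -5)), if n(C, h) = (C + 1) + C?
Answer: 147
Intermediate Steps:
n(C, h) = 1 + 2*C (n(C, h) = (1 + C) + C = 1 + 2*C)
p = 4 (p = -2*(-2) = 4)
-21*((((17 - 15) + 4*2) + p) + n(-11, -5)) = -21*((((17 - 15) + 4*2) + 4) + (1 + 2*(-11))) = -21*(((2 + 8) + 4) + (1 - 22)) = -21*((10 + 4) - 21) = -21*(14 - 21) = -21*(-7) = 147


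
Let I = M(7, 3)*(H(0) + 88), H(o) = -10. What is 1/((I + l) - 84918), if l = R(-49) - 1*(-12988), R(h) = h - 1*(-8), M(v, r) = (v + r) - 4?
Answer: -1/71503 ≈ -1.3985e-5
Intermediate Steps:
M(v, r) = -4 + r + v (M(v, r) = (r + v) - 4 = -4 + r + v)
R(h) = 8 + h (R(h) = h + 8 = 8 + h)
l = 12947 (l = (8 - 49) - 1*(-12988) = -41 + 12988 = 12947)
I = 468 (I = (-4 + 3 + 7)*(-10 + 88) = 6*78 = 468)
1/((I + l) - 84918) = 1/((468 + 12947) - 84918) = 1/(13415 - 84918) = 1/(-71503) = -1/71503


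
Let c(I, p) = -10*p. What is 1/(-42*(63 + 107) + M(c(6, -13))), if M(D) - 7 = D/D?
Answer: -1/7132 ≈ -0.00014021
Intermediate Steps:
M(D) = 8 (M(D) = 7 + D/D = 7 + 1 = 8)
1/(-42*(63 + 107) + M(c(6, -13))) = 1/(-42*(63 + 107) + 8) = 1/(-42*170 + 8) = 1/(-7140 + 8) = 1/(-7132) = -1/7132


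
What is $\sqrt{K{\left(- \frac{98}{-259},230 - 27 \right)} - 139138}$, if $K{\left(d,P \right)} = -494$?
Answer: $4 i \sqrt{8727} \approx 373.67 i$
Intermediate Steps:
$\sqrt{K{\left(- \frac{98}{-259},230 - 27 \right)} - 139138} = \sqrt{-494 - 139138} = \sqrt{-139632} = 4 i \sqrt{8727}$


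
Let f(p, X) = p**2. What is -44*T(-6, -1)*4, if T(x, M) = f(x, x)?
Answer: -6336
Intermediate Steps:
T(x, M) = x**2
-44*T(-6, -1)*4 = -44*(-6)**2*4 = -44*36*4 = -1584*4 = -6336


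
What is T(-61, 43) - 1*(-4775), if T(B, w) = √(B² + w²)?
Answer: 4775 + √5570 ≈ 4849.6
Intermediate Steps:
T(-61, 43) - 1*(-4775) = √((-61)² + 43²) - 1*(-4775) = √(3721 + 1849) + 4775 = √5570 + 4775 = 4775 + √5570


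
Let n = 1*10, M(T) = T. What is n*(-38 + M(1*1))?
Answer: -370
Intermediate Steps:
n = 10
n*(-38 + M(1*1)) = 10*(-38 + 1*1) = 10*(-38 + 1) = 10*(-37) = -370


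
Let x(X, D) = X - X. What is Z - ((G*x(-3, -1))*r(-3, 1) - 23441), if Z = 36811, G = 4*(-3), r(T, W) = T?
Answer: 60252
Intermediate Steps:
x(X, D) = 0
G = -12
Z - ((G*x(-3, -1))*r(-3, 1) - 23441) = 36811 - (-12*0*(-3) - 23441) = 36811 - (0*(-3) - 23441) = 36811 - (0 - 23441) = 36811 - 1*(-23441) = 36811 + 23441 = 60252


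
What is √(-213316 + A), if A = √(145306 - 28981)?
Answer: √(-213316 + 15*√517) ≈ 461.49*I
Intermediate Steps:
A = 15*√517 (A = √116325 = 15*√517 ≈ 341.06)
√(-213316 + A) = √(-213316 + 15*√517)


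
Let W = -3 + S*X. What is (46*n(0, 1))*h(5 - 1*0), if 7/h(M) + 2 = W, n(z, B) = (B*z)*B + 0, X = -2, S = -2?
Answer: 0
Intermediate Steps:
W = 1 (W = -3 - 2*(-2) = -3 + 4 = 1)
n(z, B) = z*B**2 (n(z, B) = z*B**2 + 0 = z*B**2)
h(M) = -7 (h(M) = 7/(-2 + 1) = 7/(-1) = 7*(-1) = -7)
(46*n(0, 1))*h(5 - 1*0) = (46*(0*1**2))*(-7) = (46*(0*1))*(-7) = (46*0)*(-7) = 0*(-7) = 0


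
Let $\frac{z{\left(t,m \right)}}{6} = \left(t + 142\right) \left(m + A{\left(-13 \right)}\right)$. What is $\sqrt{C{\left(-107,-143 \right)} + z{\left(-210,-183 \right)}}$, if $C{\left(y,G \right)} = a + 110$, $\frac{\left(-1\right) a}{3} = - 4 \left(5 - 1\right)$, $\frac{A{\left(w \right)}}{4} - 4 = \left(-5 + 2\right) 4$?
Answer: $\sqrt{87878} \approx 296.44$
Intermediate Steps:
$A{\left(w \right)} = -32$ ($A{\left(w \right)} = 16 + 4 \left(-5 + 2\right) 4 = 16 + 4 \left(\left(-3\right) 4\right) = 16 + 4 \left(-12\right) = 16 - 48 = -32$)
$a = 48$ ($a = - 3 \left(- 4 \left(5 - 1\right)\right) = - 3 \left(\left(-4\right) 4\right) = \left(-3\right) \left(-16\right) = 48$)
$C{\left(y,G \right)} = 158$ ($C{\left(y,G \right)} = 48 + 110 = 158$)
$z{\left(t,m \right)} = 6 \left(-32 + m\right) \left(142 + t\right)$ ($z{\left(t,m \right)} = 6 \left(t + 142\right) \left(m - 32\right) = 6 \left(142 + t\right) \left(-32 + m\right) = 6 \left(-32 + m\right) \left(142 + t\right)$)
$\sqrt{C{\left(-107,-143 \right)} + z{\left(-210,-183 \right)}} = \sqrt{158 + \left(-27264 - -40320 + 852 \left(-183\right) + 6 \left(-183\right) \left(-210\right)\right)} = \sqrt{158 + \left(-27264 + 40320 - 155916 + 230580\right)} = \sqrt{158 + 87720} = \sqrt{87878}$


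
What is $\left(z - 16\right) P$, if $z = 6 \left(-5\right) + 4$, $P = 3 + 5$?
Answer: $-336$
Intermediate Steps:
$P = 8$
$z = -26$ ($z = -30 + 4 = -26$)
$\left(z - 16\right) P = \left(-26 - 16\right) 8 = \left(-42\right) 8 = -336$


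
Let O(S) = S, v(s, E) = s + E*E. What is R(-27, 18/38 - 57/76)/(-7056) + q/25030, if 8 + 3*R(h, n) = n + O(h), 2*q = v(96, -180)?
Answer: 1871883421/2876247360 ≈ 0.65081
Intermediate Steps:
v(s, E) = s + E²
q = 16248 (q = (96 + (-180)²)/2 = (96 + 32400)/2 = (½)*32496 = 16248)
R(h, n) = -8/3 + h/3 + n/3 (R(h, n) = -8/3 + (n + h)/3 = -8/3 + (h + n)/3 = -8/3 + (h/3 + n/3) = -8/3 + h/3 + n/3)
R(-27, 18/38 - 57/76)/(-7056) + q/25030 = (-8/3 + (⅓)*(-27) + (18/38 - 57/76)/3)/(-7056) + 16248/25030 = (-8/3 - 9 + (18*(1/38) - 57*1/76)/3)*(-1/7056) + 16248*(1/25030) = (-8/3 - 9 + (9/19 - ¾)/3)*(-1/7056) + 8124/12515 = (-8/3 - 9 + (⅓)*(-21/76))*(-1/7056) + 8124/12515 = (-8/3 - 9 - 7/76)*(-1/7056) + 8124/12515 = -2681/228*(-1/7056) + 8124/12515 = 383/229824 + 8124/12515 = 1871883421/2876247360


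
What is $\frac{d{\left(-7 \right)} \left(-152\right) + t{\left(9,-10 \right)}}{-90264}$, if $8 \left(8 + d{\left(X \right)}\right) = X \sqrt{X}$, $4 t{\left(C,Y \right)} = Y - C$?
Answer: $- \frac{1615}{120352} - \frac{133 i \sqrt{7}}{90264} \approx -0.013419 - 0.0038984 i$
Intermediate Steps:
$t{\left(C,Y \right)} = - \frac{C}{4} + \frac{Y}{4}$ ($t{\left(C,Y \right)} = \frac{Y - C}{4} = - \frac{C}{4} + \frac{Y}{4}$)
$d{\left(X \right)} = -8 + \frac{X^{\frac{3}{2}}}{8}$ ($d{\left(X \right)} = -8 + \frac{X \sqrt{X}}{8} = -8 + \frac{X^{\frac{3}{2}}}{8}$)
$\frac{d{\left(-7 \right)} \left(-152\right) + t{\left(9,-10 \right)}}{-90264} = \frac{\left(-8 + \frac{\left(-7\right)^{\frac{3}{2}}}{8}\right) \left(-152\right) + \left(\left(- \frac{1}{4}\right) 9 + \frac{1}{4} \left(-10\right)\right)}{-90264} = \left(\left(-8 + \frac{\left(-7\right) i \sqrt{7}}{8}\right) \left(-152\right) - \frac{19}{4}\right) \left(- \frac{1}{90264}\right) = \left(\left(-8 - \frac{7 i \sqrt{7}}{8}\right) \left(-152\right) - \frac{19}{4}\right) \left(- \frac{1}{90264}\right) = \left(\left(1216 + 133 i \sqrt{7}\right) - \frac{19}{4}\right) \left(- \frac{1}{90264}\right) = \left(\frac{4845}{4} + 133 i \sqrt{7}\right) \left(- \frac{1}{90264}\right) = - \frac{1615}{120352} - \frac{133 i \sqrt{7}}{90264}$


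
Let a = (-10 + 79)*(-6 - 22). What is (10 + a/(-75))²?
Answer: 799236/625 ≈ 1278.8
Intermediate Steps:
a = -1932 (a = 69*(-28) = -1932)
(10 + a/(-75))² = (10 - 1932/(-75))² = (10 - 1932*(-1/75))² = (10 + 644/25)² = (894/25)² = 799236/625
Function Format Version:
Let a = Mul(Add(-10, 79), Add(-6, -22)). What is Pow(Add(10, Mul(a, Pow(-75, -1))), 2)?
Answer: Rational(799236, 625) ≈ 1278.8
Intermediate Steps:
a = -1932 (a = Mul(69, -28) = -1932)
Pow(Add(10, Mul(a, Pow(-75, -1))), 2) = Pow(Add(10, Mul(-1932, Pow(-75, -1))), 2) = Pow(Add(10, Mul(-1932, Rational(-1, 75))), 2) = Pow(Add(10, Rational(644, 25)), 2) = Pow(Rational(894, 25), 2) = Rational(799236, 625)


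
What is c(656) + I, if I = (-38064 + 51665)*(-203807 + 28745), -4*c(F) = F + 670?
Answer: -4762037187/2 ≈ -2.3810e+9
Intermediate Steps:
c(F) = -335/2 - F/4 (c(F) = -(F + 670)/4 = -(670 + F)/4 = -335/2 - F/4)
I = -2381018262 (I = 13601*(-175062) = -2381018262)
c(656) + I = (-335/2 - ¼*656) - 2381018262 = (-335/2 - 164) - 2381018262 = -663/2 - 2381018262 = -4762037187/2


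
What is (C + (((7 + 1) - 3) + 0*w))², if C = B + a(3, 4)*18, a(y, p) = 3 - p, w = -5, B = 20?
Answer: 49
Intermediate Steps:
C = 2 (C = 20 + (3 - 1*4)*18 = 20 + (3 - 4)*18 = 20 - 1*18 = 20 - 18 = 2)
(C + (((7 + 1) - 3) + 0*w))² = (2 + (((7 + 1) - 3) + 0*(-5)))² = (2 + ((8 - 3) + 0))² = (2 + (5 + 0))² = (2 + 5)² = 7² = 49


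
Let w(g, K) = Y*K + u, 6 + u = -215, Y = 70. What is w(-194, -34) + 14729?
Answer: 12128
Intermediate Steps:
u = -221 (u = -6 - 215 = -221)
w(g, K) = -221 + 70*K (w(g, K) = 70*K - 221 = -221 + 70*K)
w(-194, -34) + 14729 = (-221 + 70*(-34)) + 14729 = (-221 - 2380) + 14729 = -2601 + 14729 = 12128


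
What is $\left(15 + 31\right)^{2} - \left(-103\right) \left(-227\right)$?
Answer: $-21265$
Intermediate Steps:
$\left(15 + 31\right)^{2} - \left(-103\right) \left(-227\right) = 46^{2} - 23381 = 2116 - 23381 = -21265$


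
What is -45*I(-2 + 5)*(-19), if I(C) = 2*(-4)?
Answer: -6840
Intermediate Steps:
I(C) = -8
-45*I(-2 + 5)*(-19) = -45*(-8)*(-19) = 360*(-19) = -6840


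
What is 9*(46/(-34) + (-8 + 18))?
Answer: 1323/17 ≈ 77.823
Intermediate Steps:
9*(46/(-34) + (-8 + 18)) = 9*(46*(-1/34) + 10) = 9*(-23/17 + 10) = 9*(147/17) = 1323/17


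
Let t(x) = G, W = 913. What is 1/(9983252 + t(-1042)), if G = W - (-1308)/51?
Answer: 17/169731241 ≈ 1.0016e-7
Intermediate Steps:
G = 15957/17 (G = 913 - (-1308)/51 = 913 - 1*(-436/17) = 913 + 436/17 = 15957/17 ≈ 938.65)
t(x) = 15957/17
1/(9983252 + t(-1042)) = 1/(9983252 + 15957/17) = 1/(169731241/17) = 17/169731241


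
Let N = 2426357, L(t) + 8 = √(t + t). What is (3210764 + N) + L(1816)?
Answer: 5637113 + 4*√227 ≈ 5.6372e+6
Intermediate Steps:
L(t) = -8 + √2*√t (L(t) = -8 + √(t + t) = -8 + √(2*t) = -8 + √2*√t)
(3210764 + N) + L(1816) = (3210764 + 2426357) + (-8 + √2*√1816) = 5637121 + (-8 + √2*(2*√454)) = 5637121 + (-8 + 4*√227) = 5637113 + 4*√227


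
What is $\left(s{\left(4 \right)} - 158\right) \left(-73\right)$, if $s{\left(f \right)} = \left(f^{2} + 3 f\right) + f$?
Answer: $9198$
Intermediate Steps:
$s{\left(f \right)} = f^{2} + 4 f$
$\left(s{\left(4 \right)} - 158\right) \left(-73\right) = \left(4 \left(4 + 4\right) - 158\right) \left(-73\right) = \left(4 \cdot 8 - 158\right) \left(-73\right) = \left(32 - 158\right) \left(-73\right) = \left(-126\right) \left(-73\right) = 9198$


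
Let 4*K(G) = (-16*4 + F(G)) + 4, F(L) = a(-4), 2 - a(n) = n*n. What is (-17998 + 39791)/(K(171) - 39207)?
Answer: -2294/4129 ≈ -0.55558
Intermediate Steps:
a(n) = 2 - n² (a(n) = 2 - n*n = 2 - n²)
F(L) = -14 (F(L) = 2 - 1*(-4)² = 2 - 1*16 = 2 - 16 = -14)
K(G) = -37/2 (K(G) = ((-16*4 - 14) + 4)/4 = ((-64 - 14) + 4)/4 = (-78 + 4)/4 = (¼)*(-74) = -37/2)
(-17998 + 39791)/(K(171) - 39207) = (-17998 + 39791)/(-37/2 - 39207) = 21793/(-78451/2) = 21793*(-2/78451) = -2294/4129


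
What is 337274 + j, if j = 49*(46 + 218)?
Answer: 350210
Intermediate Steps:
j = 12936 (j = 49*264 = 12936)
337274 + j = 337274 + 12936 = 350210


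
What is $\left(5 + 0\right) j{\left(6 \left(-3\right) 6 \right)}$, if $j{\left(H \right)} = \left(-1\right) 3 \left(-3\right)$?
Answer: $45$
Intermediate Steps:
$j{\left(H \right)} = 9$ ($j{\left(H \right)} = \left(-3\right) \left(-3\right) = 9$)
$\left(5 + 0\right) j{\left(6 \left(-3\right) 6 \right)} = \left(5 + 0\right) 9 = 5 \cdot 9 = 45$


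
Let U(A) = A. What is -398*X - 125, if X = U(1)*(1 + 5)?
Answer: -2513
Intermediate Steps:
X = 6 (X = 1*(1 + 5) = 1*6 = 6)
-398*X - 125 = -398*6 - 125 = -2388 - 125 = -2513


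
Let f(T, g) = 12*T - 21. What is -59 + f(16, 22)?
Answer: 112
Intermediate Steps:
f(T, g) = -21 + 12*T
-59 + f(16, 22) = -59 + (-21 + 12*16) = -59 + (-21 + 192) = -59 + 171 = 112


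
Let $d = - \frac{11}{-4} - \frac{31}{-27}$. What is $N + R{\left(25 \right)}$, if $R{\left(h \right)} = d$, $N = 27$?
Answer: $\frac{3337}{108} \approx 30.898$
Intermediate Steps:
$d = \frac{421}{108}$ ($d = \left(-11\right) \left(- \frac{1}{4}\right) - - \frac{31}{27} = \frac{11}{4} + \frac{31}{27} = \frac{421}{108} \approx 3.8981$)
$R{\left(h \right)} = \frac{421}{108}$
$N + R{\left(25 \right)} = 27 + \frac{421}{108} = \frac{3337}{108}$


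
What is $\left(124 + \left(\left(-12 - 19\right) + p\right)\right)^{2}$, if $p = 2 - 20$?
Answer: $5625$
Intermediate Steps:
$p = -18$ ($p = 2 - 20 = -18$)
$\left(124 + \left(\left(-12 - 19\right) + p\right)\right)^{2} = \left(124 - 49\right)^{2} = 75^{2} = 5625$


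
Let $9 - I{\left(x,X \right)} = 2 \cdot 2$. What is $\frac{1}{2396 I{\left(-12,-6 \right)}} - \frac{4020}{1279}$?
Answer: $- \frac{48158321}{15322420} \approx -3.143$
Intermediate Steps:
$I{\left(x,X \right)} = 5$ ($I{\left(x,X \right)} = 9 - 2 \cdot 2 = 9 - 4 = 5$)
$\frac{1}{2396 I{\left(-12,-6 \right)}} - \frac{4020}{1279} = \frac{1}{2396 \cdot 5} - \frac{4020}{1279} = \frac{1}{2396} \cdot \frac{1}{5} - \frac{4020}{1279} = \frac{1}{11980} - \frac{4020}{1279} = - \frac{48158321}{15322420}$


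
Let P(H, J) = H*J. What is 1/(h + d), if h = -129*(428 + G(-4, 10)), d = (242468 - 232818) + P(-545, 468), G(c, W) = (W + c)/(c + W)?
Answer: -1/300751 ≈ -3.3250e-6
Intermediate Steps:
G(c, W) = 1 (G(c, W) = (W + c)/(W + c) = 1)
d = -245410 (d = (242468 - 232818) - 545*468 = 9650 - 255060 = -245410)
h = -55341 (h = -129*(428 + 1) = -129*429 = -55341)
1/(h + d) = 1/(-55341 - 245410) = 1/(-300751) = -1/300751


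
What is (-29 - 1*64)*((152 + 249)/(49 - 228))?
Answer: 37293/179 ≈ 208.34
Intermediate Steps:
(-29 - 1*64)*((152 + 249)/(49 - 228)) = (-29 - 64)*(401/(-179)) = -37293*(-1)/179 = -93*(-401/179) = 37293/179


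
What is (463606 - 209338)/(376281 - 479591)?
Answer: -127134/51655 ≈ -2.4612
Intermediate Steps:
(463606 - 209338)/(376281 - 479591) = 254268/(-103310) = 254268*(-1/103310) = -127134/51655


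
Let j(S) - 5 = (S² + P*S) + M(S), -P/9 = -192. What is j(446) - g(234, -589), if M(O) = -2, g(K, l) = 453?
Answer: 969154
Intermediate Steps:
P = 1728 (P = -9*(-192) = 1728)
j(S) = 3 + S² + 1728*S (j(S) = 5 + ((S² + 1728*S) - 2) = 5 + (-2 + S² + 1728*S) = 3 + S² + 1728*S)
j(446) - g(234, -589) = (3 + 446² + 1728*446) - 1*453 = (3 + 198916 + 770688) - 453 = 969607 - 453 = 969154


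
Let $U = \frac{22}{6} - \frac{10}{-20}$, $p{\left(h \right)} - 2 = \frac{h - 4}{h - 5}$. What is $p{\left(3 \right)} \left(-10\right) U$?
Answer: $- \frac{625}{6} \approx -104.17$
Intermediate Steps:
$p{\left(h \right)} = 2 + \frac{-4 + h}{-5 + h}$ ($p{\left(h \right)} = 2 + \frac{h - 4}{h - 5} = 2 + \frac{-4 + h}{-5 + h}$)
$U = \frac{25}{6}$ ($U = 22 \cdot \frac{1}{6} - - \frac{1}{2} = \frac{11}{3} + \frac{1}{2} = \frac{25}{6} \approx 4.1667$)
$p{\left(3 \right)} \left(-10\right) U = \frac{-14 + 3 \cdot 3}{-5 + 3} \left(-10\right) \frac{25}{6} = \frac{-14 + 9}{-2} \left(-10\right) \frac{25}{6} = \left(- \frac{1}{2}\right) \left(-5\right) \left(-10\right) \frac{25}{6} = \frac{5}{2} \left(-10\right) \frac{25}{6} = \left(-25\right) \frac{25}{6} = - \frac{625}{6}$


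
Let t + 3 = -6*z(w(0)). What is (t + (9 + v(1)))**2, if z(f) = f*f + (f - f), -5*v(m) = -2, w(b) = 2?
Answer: 7744/25 ≈ 309.76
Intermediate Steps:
v(m) = 2/5 (v(m) = -1/5*(-2) = 2/5)
z(f) = f**2 (z(f) = f**2 + 0 = f**2)
t = -27 (t = -3 - 6*2**2 = -3 - 6*4 = -3 - 24 = -27)
(t + (9 + v(1)))**2 = (-27 + (9 + 2/5))**2 = (-27 + 47/5)**2 = (-88/5)**2 = 7744/25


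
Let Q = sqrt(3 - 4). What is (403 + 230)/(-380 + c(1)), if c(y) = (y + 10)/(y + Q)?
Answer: -474117/280561 + 6963*I/280561 ≈ -1.6899 + 0.024818*I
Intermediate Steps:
Q = I (Q = sqrt(-1) = I ≈ 1.0*I)
c(y) = (10 + y)/(I + y) (c(y) = (y + 10)/(y + I) = (10 + y)/(I + y))
(403 + 230)/(-380 + c(1)) = (403 + 230)/(-380 + (10 + 1)/(I + 1)) = 633/(-380 + 11/(1 + I)) = 633/(-380 + ((1 - I)/2)*11) = 633/(-380 + 11*(1 - I)/2)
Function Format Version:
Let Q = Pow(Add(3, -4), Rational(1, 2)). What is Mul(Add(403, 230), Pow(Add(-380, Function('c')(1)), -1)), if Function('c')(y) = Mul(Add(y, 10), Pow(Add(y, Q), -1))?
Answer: Add(Rational(-474117, 280561), Mul(Rational(6963, 280561), I)) ≈ Add(-1.6899, Mul(0.024818, I))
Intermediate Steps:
Q = I (Q = Pow(-1, Rational(1, 2)) = I ≈ Mul(1.0000, I))
Function('c')(y) = Mul(Pow(Add(I, y), -1), Add(10, y)) (Function('c')(y) = Mul(Add(y, 10), Pow(Add(y, I), -1)) = Mul(Add(10, y), Pow(Add(I, y), -1)) = Mul(Pow(Add(I, y), -1), Add(10, y)))
Mul(Add(403, 230), Pow(Add(-380, Function('c')(1)), -1)) = Mul(Add(403, 230), Pow(Add(-380, Mul(Pow(Add(I, 1), -1), Add(10, 1))), -1)) = Mul(633, Pow(Add(-380, Mul(Pow(Add(1, I), -1), 11)), -1)) = Mul(633, Pow(Add(-380, Mul(Mul(Rational(1, 2), Add(1, Mul(-1, I))), 11)), -1)) = Mul(633, Pow(Add(-380, Mul(Rational(11, 2), Add(1, Mul(-1, I)))), -1))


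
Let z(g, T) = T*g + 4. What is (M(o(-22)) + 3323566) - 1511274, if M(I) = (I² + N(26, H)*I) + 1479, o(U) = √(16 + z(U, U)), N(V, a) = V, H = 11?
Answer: 1814275 + 156*√14 ≈ 1.8149e+6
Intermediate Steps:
z(g, T) = 4 + T*g
o(U) = √(20 + U²) (o(U) = √(16 + (4 + U*U)) = √(16 + (4 + U²)) = √(20 + U²))
M(I) = 1479 + I² + 26*I (M(I) = (I² + 26*I) + 1479 = 1479 + I² + 26*I)
(M(o(-22)) + 3323566) - 1511274 = ((1479 + (√(20 + (-22)²))² + 26*√(20 + (-22)²)) + 3323566) - 1511274 = ((1479 + (√(20 + 484))² + 26*√(20 + 484)) + 3323566) - 1511274 = ((1479 + (√504)² + 26*√504) + 3323566) - 1511274 = ((1479 + (6*√14)² + 26*(6*√14)) + 3323566) - 1511274 = ((1479 + 504 + 156*√14) + 3323566) - 1511274 = ((1983 + 156*√14) + 3323566) - 1511274 = (3325549 + 156*√14) - 1511274 = 1814275 + 156*√14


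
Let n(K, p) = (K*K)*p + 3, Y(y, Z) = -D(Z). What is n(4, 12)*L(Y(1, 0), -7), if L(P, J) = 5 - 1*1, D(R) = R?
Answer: 780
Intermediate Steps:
Y(y, Z) = -Z
n(K, p) = 3 + p*K² (n(K, p) = K²*p + 3 = p*K² + 3 = 3 + p*K²)
L(P, J) = 4 (L(P, J) = 5 - 1 = 4)
n(4, 12)*L(Y(1, 0), -7) = (3 + 12*4²)*4 = (3 + 12*16)*4 = (3 + 192)*4 = 195*4 = 780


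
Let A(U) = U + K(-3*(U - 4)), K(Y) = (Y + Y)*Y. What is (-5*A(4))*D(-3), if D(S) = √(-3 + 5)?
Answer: -20*√2 ≈ -28.284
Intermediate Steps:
D(S) = √2
K(Y) = 2*Y² (K(Y) = (2*Y)*Y = 2*Y²)
A(U) = U + 2*(12 - 3*U)² (A(U) = U + 2*(-3*(U - 4))² = U + 2*(-3*(-4 + U))² = U + 2*(12 - 3*U)²)
(-5*A(4))*D(-3) = (-5*(4 + 18*(-4 + 4)²))*√2 = (-5*(4 + 18*0²))*√2 = (-5*(4 + 18*0))*√2 = (-5*(4 + 0))*√2 = (-5*4)*√2 = -20*√2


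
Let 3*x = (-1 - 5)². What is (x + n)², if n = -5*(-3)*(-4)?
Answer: 2304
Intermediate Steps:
x = 12 (x = (-1 - 5)²/3 = (⅓)*(-6)² = (⅓)*36 = 12)
n = -60 (n = 15*(-4) = -60)
(x + n)² = (12 - 60)² = (-48)² = 2304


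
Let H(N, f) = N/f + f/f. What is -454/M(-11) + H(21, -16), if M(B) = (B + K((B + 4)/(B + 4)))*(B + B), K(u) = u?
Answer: -2091/880 ≈ -2.3761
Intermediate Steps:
H(N, f) = 1 + N/f (H(N, f) = N/f + 1 = 1 + N/f)
M(B) = 2*B*(1 + B) (M(B) = (B + (B + 4)/(B + 4))*(B + B) = (B + (4 + B)/(4 + B))*(2*B) = (B + 1)*(2*B) = (1 + B)*(2*B) = 2*B*(1 + B))
-454/M(-11) + H(21, -16) = -454*(-1/(22*(1 - 11))) + (21 - 16)/(-16) = -454/(2*(-11)*(-10)) - 1/16*5 = -454/220 - 5/16 = -454*1/220 - 5/16 = -227/110 - 5/16 = -2091/880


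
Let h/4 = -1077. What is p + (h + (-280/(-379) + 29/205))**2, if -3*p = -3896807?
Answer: 359478266104727858/18109539075 ≈ 1.9850e+7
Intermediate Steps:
h = -4308 (h = 4*(-1077) = -4308)
p = 3896807/3 (p = -1/3*(-3896807) = 3896807/3 ≈ 1.2989e+6)
p + (h + (-280/(-379) + 29/205))**2 = 3896807/3 + (-4308 + (-280/(-379) + 29/205))**2 = 3896807/3 + (-4308 + (-280*(-1/379) + 29*(1/205)))**2 = 3896807/3 + (-4308 + (280/379 + 29/205))**2 = 3896807/3 + (-4308 + 68391/77695)**2 = 3896807/3 + (-334641669/77695)**2 = 3896807/3 + 111985046631105561/6036513025 = 359478266104727858/18109539075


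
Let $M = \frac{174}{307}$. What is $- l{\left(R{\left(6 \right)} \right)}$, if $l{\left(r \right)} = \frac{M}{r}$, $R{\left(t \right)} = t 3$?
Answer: $- \frac{29}{921} \approx -0.031488$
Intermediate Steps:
$M = \frac{174}{307}$ ($M = 174 \cdot \frac{1}{307} = \frac{174}{307} \approx 0.56678$)
$R{\left(t \right)} = 3 t$
$l{\left(r \right)} = \frac{174}{307 r}$
$- l{\left(R{\left(6 \right)} \right)} = - \frac{174}{307 \cdot 3 \cdot 6} = - \frac{174}{307 \cdot 18} = \left(-1\right) \frac{29}{921} = - \frac{29}{921}$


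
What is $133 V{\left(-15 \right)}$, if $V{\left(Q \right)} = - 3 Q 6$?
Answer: $35910$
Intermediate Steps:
$V{\left(Q \right)} = - 18 Q$
$133 V{\left(-15 \right)} = 133 \left(\left(-18\right) \left(-15\right)\right) = 133 \cdot 270 = 35910$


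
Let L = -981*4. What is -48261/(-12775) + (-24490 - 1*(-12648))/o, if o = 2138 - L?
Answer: 10091188/5531575 ≈ 1.8243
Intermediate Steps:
L = -3924
o = 6062 (o = 2138 - 1*(-3924) = 2138 + 3924 = 6062)
-48261/(-12775) + (-24490 - 1*(-12648))/o = -48261/(-12775) + (-24490 - 1*(-12648))/6062 = -48261*(-1/12775) + (-24490 + 12648)*(1/6062) = 48261/12775 - 11842*1/6062 = 48261/12775 - 5921/3031 = 10091188/5531575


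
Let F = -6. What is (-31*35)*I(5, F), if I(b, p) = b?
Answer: -5425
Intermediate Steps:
(-31*35)*I(5, F) = -31*35*5 = -1085*5 = -5425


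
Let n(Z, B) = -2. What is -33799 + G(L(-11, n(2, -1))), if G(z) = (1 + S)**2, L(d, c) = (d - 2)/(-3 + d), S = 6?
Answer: -33750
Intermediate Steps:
L(d, c) = (-2 + d)/(-3 + d)
G(z) = 49 (G(z) = (1 + 6)**2 = 7**2 = 49)
-33799 + G(L(-11, n(2, -1))) = -33799 + 49 = -33750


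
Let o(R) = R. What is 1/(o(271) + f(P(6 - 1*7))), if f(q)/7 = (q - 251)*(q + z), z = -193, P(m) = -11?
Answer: 1/374407 ≈ 2.6709e-6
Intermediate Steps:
f(q) = 7*(-251 + q)*(-193 + q) (f(q) = 7*((q - 251)*(q - 193)) = 7*((-251 + q)*(-193 + q)) = 7*(-251 + q)*(-193 + q))
1/(o(271) + f(P(6 - 1*7))) = 1/(271 + (339101 - 3108*(-11) + 7*(-11)²)) = 1/(271 + (339101 + 34188 + 7*121)) = 1/(271 + (339101 + 34188 + 847)) = 1/(271 + 374136) = 1/374407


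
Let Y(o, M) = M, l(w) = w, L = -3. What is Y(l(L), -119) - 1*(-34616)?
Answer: 34497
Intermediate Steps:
Y(l(L), -119) - 1*(-34616) = -119 - 1*(-34616) = -119 + 34616 = 34497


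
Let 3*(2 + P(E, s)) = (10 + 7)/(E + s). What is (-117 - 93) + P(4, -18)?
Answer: -8921/42 ≈ -212.40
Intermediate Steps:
P(E, s) = -2 + 17/(3*(E + s)) (P(E, s) = -2 + ((10 + 7)/(E + s))/3 = -2 + (17/(E + s))/3 = -2 + 17/(3*(E + s)))
(-117 - 93) + P(4, -18) = (-117 - 93) + (17/3 - 2*4 - 2*(-18))/(4 - 18) = -210 + (17/3 - 8 + 36)/(-14) = -210 - 1/14*101/3 = -210 - 101/42 = -8921/42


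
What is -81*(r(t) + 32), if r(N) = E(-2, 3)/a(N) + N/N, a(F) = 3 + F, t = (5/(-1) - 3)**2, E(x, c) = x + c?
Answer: -179172/67 ≈ -2674.2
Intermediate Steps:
E(x, c) = c + x
t = 64 (t = (5*(-1) - 3)**2 = (-5 - 3)**2 = (-8)**2 = 64)
r(N) = 1 + 1/(3 + N) (r(N) = (3 - 2)/(3 + N) + N/N = 1/(3 + N) + 1 = 1 + 1/(3 + N))
-81*(r(t) + 32) = -81*((4 + 64)/(3 + 64) + 32) = -81*(68/67 + 32) = -81*2212/67 = -179172/67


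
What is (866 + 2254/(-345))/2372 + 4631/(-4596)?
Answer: -2931093/4542380 ≈ -0.64528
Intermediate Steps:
(866 + 2254/(-345))/2372 + 4631/(-4596) = (866 + 2254*(-1/345))*(1/2372) + 4631*(-1/4596) = (866 - 98/15)*(1/2372) - 4631/4596 = (12892/15)*(1/2372) - 4631/4596 = 3223/8895 - 4631/4596 = -2931093/4542380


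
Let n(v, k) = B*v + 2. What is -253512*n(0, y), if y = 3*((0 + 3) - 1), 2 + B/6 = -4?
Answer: -507024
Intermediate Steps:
B = -36 (B = -12 + 6*(-4) = -12 - 24 = -36)
y = 6 (y = 3*(3 - 1) = 3*2 = 6)
n(v, k) = 2 - 36*v (n(v, k) = -36*v + 2 = 2 - 36*v)
-253512*n(0, y) = -253512*(2 - 36*0) = -253512*(2 + 0) = -253512*2 = -507024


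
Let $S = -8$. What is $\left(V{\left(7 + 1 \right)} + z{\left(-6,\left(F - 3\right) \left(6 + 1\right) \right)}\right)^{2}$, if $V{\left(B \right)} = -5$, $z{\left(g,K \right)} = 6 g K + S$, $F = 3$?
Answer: $169$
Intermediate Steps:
$z{\left(g,K \right)} = -8 + 6 K g$ ($z{\left(g,K \right)} = 6 g K - 8 = 6 K g - 8 = -8 + 6 K g$)
$\left(V{\left(7 + 1 \right)} + z{\left(-6,\left(F - 3\right) \left(6 + 1\right) \right)}\right)^{2} = \left(-5 - \left(8 - 6 \left(3 - 3\right) \left(6 + 1\right) \left(-6\right)\right)\right)^{2} = \left(-5 - \left(8 - 6 \cdot 0 \cdot 7 \left(-6\right)\right)\right)^{2} = \left(-5 - \left(8 + 0 \left(-6\right)\right)\right)^{2} = \left(-5 + \left(-8 + 0\right)\right)^{2} = \left(-5 - 8\right)^{2} = \left(-13\right)^{2} = 169$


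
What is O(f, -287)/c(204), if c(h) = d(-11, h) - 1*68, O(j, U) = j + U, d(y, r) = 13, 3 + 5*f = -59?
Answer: 1497/275 ≈ 5.4436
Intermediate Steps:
f = -62/5 (f = -⅗ + (⅕)*(-59) = -⅗ - 59/5 = -62/5 ≈ -12.400)
O(j, U) = U + j
c(h) = -55 (c(h) = 13 - 1*68 = 13 - 68 = -55)
O(f, -287)/c(204) = (-287 - 62/5)/(-55) = -1497/5*(-1/55) = 1497/275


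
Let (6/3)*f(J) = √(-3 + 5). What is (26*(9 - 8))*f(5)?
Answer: 13*√2 ≈ 18.385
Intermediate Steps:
f(J) = √2/2 (f(J) = √(-3 + 5)/2 = √2/2)
(26*(9 - 8))*f(5) = (26*(9 - 8))*(√2/2) = (26*1)*(√2/2) = 26*(√2/2) = 13*√2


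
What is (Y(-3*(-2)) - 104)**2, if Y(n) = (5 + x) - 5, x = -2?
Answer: 11236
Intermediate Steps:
Y(n) = -2 (Y(n) = (5 - 2) - 5 = 3 - 5 = -2)
(Y(-3*(-2)) - 104)**2 = (-2 - 104)**2 = (-106)**2 = 11236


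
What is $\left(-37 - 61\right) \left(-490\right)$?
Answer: $48020$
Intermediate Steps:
$\left(-37 - 61\right) \left(-490\right) = \left(-98\right) \left(-490\right) = 48020$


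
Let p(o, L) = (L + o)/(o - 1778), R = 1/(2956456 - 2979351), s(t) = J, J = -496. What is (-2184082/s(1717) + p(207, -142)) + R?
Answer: 39278210372837/8920075160 ≈ 4403.4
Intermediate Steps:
s(t) = -496
R = -1/22895 (R = 1/(-22895) = -1/22895 ≈ -4.3678e-5)
p(o, L) = (L + o)/(-1778 + o)
(-2184082/s(1717) + p(207, -142)) + R = (-2184082/(-496) + (-142 + 207)/(-1778 + 207)) - 1/22895 = (-2184082*(-1/496) + 65/(-1571)) - 1/22895 = (1092041/248 - 1/1571*65) - 1/22895 = (1092041/248 - 65/1571) - 1/22895 = 1715580291/389608 - 1/22895 = 39278210372837/8920075160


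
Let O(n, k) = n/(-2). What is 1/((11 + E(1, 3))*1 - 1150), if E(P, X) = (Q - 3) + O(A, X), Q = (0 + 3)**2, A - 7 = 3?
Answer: -1/1138 ≈ -0.00087873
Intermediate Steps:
A = 10 (A = 7 + 3 = 10)
O(n, k) = -n/2 (O(n, k) = n*(-1/2) = -n/2)
Q = 9 (Q = 3**2 = 9)
E(P, X) = 1 (E(P, X) = (9 - 3) - 1/2*10 = 6 - 5 = 1)
1/((11 + E(1, 3))*1 - 1150) = 1/((11 + 1)*1 - 1150) = 1/(12*1 - 1150) = 1/(12 - 1150) = 1/(-1138) = -1/1138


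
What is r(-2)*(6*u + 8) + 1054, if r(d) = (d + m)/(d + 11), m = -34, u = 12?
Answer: 734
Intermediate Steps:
r(d) = (-34 + d)/(11 + d) (r(d) = (d - 34)/(d + 11) = (-34 + d)/(11 + d))
r(-2)*(6*u + 8) + 1054 = ((-34 - 2)/(11 - 2))*(6*12 + 8) + 1054 = (-36/9)*(72 + 8) + 1054 = ((⅑)*(-36))*80 + 1054 = -4*80 + 1054 = -320 + 1054 = 734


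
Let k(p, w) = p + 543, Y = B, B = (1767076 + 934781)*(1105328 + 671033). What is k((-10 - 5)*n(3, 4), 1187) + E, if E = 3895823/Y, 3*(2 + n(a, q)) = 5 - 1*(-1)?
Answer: 2606114061386534/4799473402377 ≈ 543.00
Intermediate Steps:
B = 4799473402377 (B = 2701857*1776361 = 4799473402377)
Y = 4799473402377
n(a, q) = 0 (n(a, q) = -2 + (5 - 1*(-1))/3 = -2 + (5 + 1)/3 = -2 + (1/3)*6 = -2 + 2 = 0)
k(p, w) = 543 + p
E = 3895823/4799473402377 ≈ 8.1172e-7
k((-10 - 5)*n(3, 4), 1187) + E = (543 + (-10 - 5)*0) + 3895823/4799473402377 = (543 - 15*0) + 3895823/4799473402377 = (543 + 0) + 3895823/4799473402377 = 543 + 3895823/4799473402377 = 2606114061386534/4799473402377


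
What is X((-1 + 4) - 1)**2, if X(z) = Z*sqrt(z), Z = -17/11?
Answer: 578/121 ≈ 4.7769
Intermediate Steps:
Z = -17/11 (Z = -17*1/11 = -17/11 ≈ -1.5455)
X(z) = -17*sqrt(z)/11
X((-1 + 4) - 1)**2 = (-17*sqrt((-1 + 4) - 1)/11)**2 = (-17*sqrt(3 - 1)/11)**2 = (-17*sqrt(2)/11)**2 = 578/121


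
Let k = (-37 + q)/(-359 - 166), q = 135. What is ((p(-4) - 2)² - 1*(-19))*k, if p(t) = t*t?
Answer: -602/15 ≈ -40.133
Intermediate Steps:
p(t) = t²
k = -14/75 (k = (-37 + 135)/(-359 - 166) = 98/(-525) = 98*(-1/525) = -14/75 ≈ -0.18667)
((p(-4) - 2)² - 1*(-19))*k = (((-4)² - 2)² - 1*(-19))*(-14/75) = ((16 - 2)² + 19)*(-14/75) = (14² + 19)*(-14/75) = (196 + 19)*(-14/75) = 215*(-14/75) = -602/15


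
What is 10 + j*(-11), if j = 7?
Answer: -67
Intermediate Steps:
10 + j*(-11) = 10 + 7*(-11) = 10 - 77 = -67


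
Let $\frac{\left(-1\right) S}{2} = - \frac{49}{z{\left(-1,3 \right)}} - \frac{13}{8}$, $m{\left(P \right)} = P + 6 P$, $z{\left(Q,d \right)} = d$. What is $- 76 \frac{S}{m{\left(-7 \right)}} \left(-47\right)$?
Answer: $- \frac{384883}{147} \approx -2618.3$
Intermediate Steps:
$m{\left(P \right)} = 7 P$
$S = \frac{431}{12}$ ($S = - 2 \left(- \frac{49}{3} - \frac{13}{8}\right) = \left(-2\right) \left(- \frac{431}{24}\right) = \frac{431}{12} \approx 35.917$)
$- 76 \frac{S}{m{\left(-7 \right)}} \left(-47\right) = - 76 \frac{431}{12 \cdot 7 \left(-7\right)} \left(-47\right) = - 76 \frac{431}{12 \left(-49\right)} \left(-47\right) = - 76 \cdot \frac{431}{12} \left(- \frac{1}{49}\right) \left(-47\right) = \left(-76\right) \left(- \frac{431}{588}\right) \left(-47\right) = \frac{8189}{147} \left(-47\right) = - \frac{384883}{147}$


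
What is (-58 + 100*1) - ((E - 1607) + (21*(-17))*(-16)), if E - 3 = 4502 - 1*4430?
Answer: -4138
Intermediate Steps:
E = 75 (E = 3 + (4502 - 1*4430) = 3 + (4502 - 4430) = 3 + 72 = 75)
(-58 + 100*1) - ((E - 1607) + (21*(-17))*(-16)) = (-58 + 100*1) - ((75 - 1607) + (21*(-17))*(-16)) = (-58 + 100) - (-1532 - 357*(-16)) = 42 - (-1532 + 5712) = 42 - 1*4180 = 42 - 4180 = -4138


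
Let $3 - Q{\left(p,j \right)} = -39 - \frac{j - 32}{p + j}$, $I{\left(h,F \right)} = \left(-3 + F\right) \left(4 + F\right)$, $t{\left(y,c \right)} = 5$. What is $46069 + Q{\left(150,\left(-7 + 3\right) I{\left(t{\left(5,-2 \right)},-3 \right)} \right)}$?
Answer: $\frac{4011653}{87} \approx 46111.0$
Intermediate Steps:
$Q{\left(p,j \right)} = 42 + \frac{-32 + j}{j + p}$ ($Q{\left(p,j \right)} = 3 - \left(-39 - \frac{j - 32}{p + j}\right) = 3 - \left(-39 - \frac{-32 + j}{j + p}\right) = 3 + \left(39 + \frac{-32 + j}{j + p}\right) = 42 + \frac{-32 + j}{j + p}$)
$46069 + Q{\left(150,\left(-7 + 3\right) I{\left(t{\left(5,-2 \right)},-3 \right)} \right)} = 46069 + \frac{-32 + 42 \cdot 150 + 43 \left(-7 + 3\right) \left(-12 - 3 + \left(-3\right)^{2}\right)}{\left(-7 + 3\right) \left(-12 - 3 + \left(-3\right)^{2}\right) + 150} = 46069 + \frac{-32 + 6300 + 43 \left(- 4 \left(-12 - 3 + 9\right)\right)}{- 4 \left(-12 - 3 + 9\right) + 150} = 46069 + \frac{-32 + 6300 + 43 \left(\left(-4\right) \left(-6\right)\right)}{\left(-4\right) \left(-6\right) + 150} = 46069 + \frac{-32 + 6300 + 43 \cdot 24}{24 + 150} = 46069 + \frac{-32 + 6300 + 1032}{174} = 46069 + \frac{1}{174} \cdot 7300 = 46069 + \frac{3650}{87} = \frac{4011653}{87}$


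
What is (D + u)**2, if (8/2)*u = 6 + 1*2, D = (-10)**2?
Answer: 10404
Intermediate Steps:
D = 100
u = 2 (u = (6 + 1*2)/4 = (6 + 2)/4 = (1/4)*8 = 2)
(D + u)**2 = (100 + 2)**2 = 102**2 = 10404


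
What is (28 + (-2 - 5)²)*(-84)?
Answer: -6468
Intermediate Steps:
(28 + (-2 - 5)²)*(-84) = (28 + (-7)²)*(-84) = (28 + 49)*(-84) = 77*(-84) = -6468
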